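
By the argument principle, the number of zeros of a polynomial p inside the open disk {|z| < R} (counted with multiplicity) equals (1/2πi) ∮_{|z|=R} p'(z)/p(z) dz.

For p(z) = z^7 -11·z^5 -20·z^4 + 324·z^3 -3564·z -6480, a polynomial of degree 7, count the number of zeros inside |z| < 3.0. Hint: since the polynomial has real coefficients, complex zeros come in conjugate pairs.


The zeros of p are: 4, (-2 + 1i), (-2 - 1i), (-3 + 3i), (-3 - 3i), (3 + 3i), (3 - 3i).
Their magnitudes are: 4, 2.236, 2.236, 4.243, 4.243, 4.243, 4.243.
Zeros with |z| < R = 3.0: (-2 + 1i), (-2 - 1i).
Count = 2.
By the argument principle, (1/2πi) ∮_{|z|=R} p'(z)/p(z) dz equals exactly this count.

Number of zeros inside |z| < 3.0: 2.


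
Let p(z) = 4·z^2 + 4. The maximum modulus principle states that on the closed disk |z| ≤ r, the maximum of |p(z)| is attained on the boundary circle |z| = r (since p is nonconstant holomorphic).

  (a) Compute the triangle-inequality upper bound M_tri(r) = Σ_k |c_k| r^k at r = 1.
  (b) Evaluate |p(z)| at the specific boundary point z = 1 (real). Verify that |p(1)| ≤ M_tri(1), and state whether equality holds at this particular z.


Coefficients: c_0 = 4, c_1 = 0, c_2 = 4. Radius r = 1.
Part (a). Triangle bound: M_tri(r) = Σ_k |c_k| r^k
  = |4|·1^0 + |0|·1^1 + |4|·1^2
  = 4 + 0 + 4 = 8.
This bounds M(r) := max_{|z|=r} |p(z)| from above; equality holds iff all terms c_k z^k can be made to align in phase at a single z on |z|=r.
Part (b). At z = 1 (real, on the circle |z| = r):
  p(1) = (4)·1^0 + (0)·1^1 + (4)·1^2 = 8.
  |p(1)| = 8.
Since all nonzero coefficients share the same sign, |p(1)| = 8 = M_tri(1); the triangle bound is attained at z = 1, so in fact M(r) = 8.

M_tri(1) = 8; |p(1)| = 8; equality at z=1: yes.


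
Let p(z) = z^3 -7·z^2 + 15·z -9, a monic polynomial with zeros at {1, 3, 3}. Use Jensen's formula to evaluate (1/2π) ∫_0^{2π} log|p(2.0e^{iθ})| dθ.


Zeros: 1, 3, 3; r = 2.0.
Inside |z| < r: 1. Outside (|z| ≥ r): 3, 3.
p(0) = -9, so log|p(0)| = log(9) = 2.1972.
Apply Jensen: I(r) = log|p(0)| + Σ_k log(r/|z_k|), summed over zeros inside |z| < r.
  log(r/|z_k|) for z_k = 1: log(2.0/1) = 0.6931
  Outside zeros (3, 3) contribute nothing to the Jensen sum.
Sum over inside zeros: 0.6931.
I(r) = log|p(0)| + (inside sum) = 2.1972 + 0.6931 = 2.8904.
Note: since some zeros are outside |z| ≤ r, the simplified n·log(r) form does NOT apply — only the inside zeros contribute.

I(r) ≈ 2.8904.


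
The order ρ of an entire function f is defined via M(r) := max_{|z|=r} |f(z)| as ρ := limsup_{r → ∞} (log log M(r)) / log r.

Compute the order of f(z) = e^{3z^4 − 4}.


|e^{3z^4 − 4}| = e^{Re(3·z^4) + -4} ≤ e^{3|z|^4 + -4} = e^{3r^4 + -4} on |z| = r, so ρ ≤ 4. Choosing z on |z|=r so that 3·z^4 is real positive (always possible by picking arg z appropriately) gives |f(z)| = e^{3r^4 + -4}, matching the bound. The additive constant -4 does not affect log log M(r) ~ 4·log r. Hence ρ = 4.
Therefore ρ = 4.

Order ρ = 4.


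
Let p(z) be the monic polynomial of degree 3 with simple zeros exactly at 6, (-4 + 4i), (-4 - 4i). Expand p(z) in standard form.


The polynomial is p(z) = ∏_{α ∈ S} (z − α), where S = {6, (-4 + 4i), (-4 - 4i)}.
Expanding the product yields: p(z) = z^3 + 2·z^2 -16·z -192.
Note conjugate pairs combine to real quadratics: (z − (-4+4i))(z − (-4−4i)) = z² + 8z + 32.
The resulting polynomial has degree 3 and real coefficients as required.

p(z) = z^3 + 2·z^2 -16·z -192.


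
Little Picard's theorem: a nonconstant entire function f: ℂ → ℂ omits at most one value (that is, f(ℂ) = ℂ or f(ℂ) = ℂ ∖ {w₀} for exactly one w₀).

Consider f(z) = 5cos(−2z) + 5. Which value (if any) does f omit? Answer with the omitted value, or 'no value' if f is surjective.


Little Picard bounds the complement of f(ℂ) to at most one point.
cos is entire and surjective onto ℂ: for every w ∈ ℂ, cos(ζ) = w has a solution ζ ∈ ℂ (e.g., via the complex inverse arccos). With ζ = −2z this gives z = ζ/(-2). Then 5·cos(−2z) takes every value in 5·ℂ = ℂ, and adding 5 is a bijection of ℂ. So f is surjective and omits no value. (Note: only on the real line is cos bounded by [−1, 1].)

Omitted value: no value.


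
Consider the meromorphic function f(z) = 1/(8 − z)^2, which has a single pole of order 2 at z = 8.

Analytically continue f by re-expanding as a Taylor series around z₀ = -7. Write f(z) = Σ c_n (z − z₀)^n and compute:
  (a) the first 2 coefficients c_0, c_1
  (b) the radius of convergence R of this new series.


Let w = z − z₀, so z = z₀ + w.
Then 8 − z = 8 − (z₀ + w) = (8 − z₀) − w = 15 − w.
f(z) = 1/(15 − w)^2 = (1/(15)^2) · (1 − w/(15))^{−2}.
By the binomial series (1−u)^{−2} = Σ_{n≥0} C(n+1, 1) u^n for |u|<1, with u = w/(15):
  c_n = C(n+1, 1) / (15)^(n+2).
  c_0 = 1/(15)^2 = 1/225.
  c_1 = 2/(15)^3 = 2/3375.
The series is valid for |w/d| < 1, i.e. |z − z₀| < |d|.
Radius of convergence: R = |8 − z₀| = |15| = 15 (distance from z₀ to the singularity z = 8).

c_0 = 1/225, c_1 = 2/3375; R = 15.


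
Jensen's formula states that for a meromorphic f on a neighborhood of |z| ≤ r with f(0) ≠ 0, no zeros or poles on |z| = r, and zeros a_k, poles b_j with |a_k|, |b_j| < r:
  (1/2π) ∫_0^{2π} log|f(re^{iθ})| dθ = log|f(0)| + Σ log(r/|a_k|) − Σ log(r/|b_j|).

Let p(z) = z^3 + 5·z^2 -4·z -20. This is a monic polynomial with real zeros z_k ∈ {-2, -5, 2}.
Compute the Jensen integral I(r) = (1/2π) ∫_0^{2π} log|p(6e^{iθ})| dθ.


Zeros: -5, -2, 2; r = 6.
Inside |z| < r: -5, -2, 2. Outside (|z| ≥ r): ∅.
p(0) = -20, so log|p(0)| = log(20) = 2.9957.
Apply Jensen: I(r) = log|p(0)| + Σ_k log(r/|z_k|), summed over zeros inside |z| < r.
  log(r/|z_k|) for z_k = -2: log(6/2) = 1.0986
  log(r/|z_k|) for z_k = -5: log(6/5) = 0.1823
  log(r/|z_k|) for z_k = 2: log(6/2) = 1.0986
Sum over inside zeros: 2.3795.
I(r) = log|p(0)| + (inside sum) = 2.9957 + 2.3795 = 5.3753.
Closed form (all zeros inside, monic): I(r) = n·log(r) = 3·log(6) = 5.3753. ✓

I(r) ≈ 5.3753.


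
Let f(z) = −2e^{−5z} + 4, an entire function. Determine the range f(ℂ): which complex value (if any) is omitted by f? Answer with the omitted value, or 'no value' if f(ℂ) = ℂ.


Little Picard bounds the complement of f(ℂ) to at most one point.
e^{−5z} is never zero on ℂ, so -2·e^{−5z} takes every value in ℂ ∖ {0}. Adding 4 shifts the range to ℂ ∖ {4}. Thus f omits exactly the value 4.

Omitted value: 4.


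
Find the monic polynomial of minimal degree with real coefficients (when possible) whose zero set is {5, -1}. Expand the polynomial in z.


The polynomial is p(z) = ∏_{α ∈ S} (z − α), where S = {5, -1}.
Expanding the product yields: p(z) = z^2 -4·z -5.
The resulting polynomial has degree 2 and real coefficients as required.

p(z) = z^2 -4·z -5.


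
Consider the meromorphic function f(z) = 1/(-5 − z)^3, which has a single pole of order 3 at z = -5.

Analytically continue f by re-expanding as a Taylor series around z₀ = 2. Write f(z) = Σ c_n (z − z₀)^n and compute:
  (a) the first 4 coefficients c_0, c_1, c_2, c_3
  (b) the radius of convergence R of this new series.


Let w = z − z₀, so z = z₀ + w.
Then -5 − z = -5 − (z₀ + w) = (-5 − z₀) − w = -7 − w.
f(z) = 1/(-7 − w)^3 = (1/(-7)^3) · (1 − w/(-7))^{−3}.
By the binomial series (1−u)^{−3} = Σ_{n≥0} C(n+2, 2) u^n for |u|<1, with u = w/(-7):
  c_n = C(n+2, 2) / (-7)^(n+3).
  c_0 = 1/(-7)^3 = -1/343.
  c_1 = 3/(-7)^4 = 3/2401.
  c_2 = 6/(-7)^5 = -6/16807.
  c_3 = 10/(-7)^6 = 10/117649.
The series is valid for |w/d| < 1, i.e. |z − z₀| < |d|.
Radius of convergence: R = |-5 − z₀| = |-7| = 7 (distance from z₀ to the singularity z = -5).

c_0 = -1/343, c_1 = 3/2401, c_2 = -6/16807, c_3 = 10/117649; R = 7.


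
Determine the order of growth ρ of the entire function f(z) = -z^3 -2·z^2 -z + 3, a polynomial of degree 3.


|f(z)| ≤ Σ|c_k|·r^k = O(r^3) as r → ∞. Polynomial growth is O(e^{r^ε}) for every ε > 0 (since r^3/e^{r^ε} → 0), so ρ ≤ ε for all ε > 0, i.e. ρ = 0. Every nonconstant polynomial has order 0.
Therefore ρ = 0.

Order ρ = 0.


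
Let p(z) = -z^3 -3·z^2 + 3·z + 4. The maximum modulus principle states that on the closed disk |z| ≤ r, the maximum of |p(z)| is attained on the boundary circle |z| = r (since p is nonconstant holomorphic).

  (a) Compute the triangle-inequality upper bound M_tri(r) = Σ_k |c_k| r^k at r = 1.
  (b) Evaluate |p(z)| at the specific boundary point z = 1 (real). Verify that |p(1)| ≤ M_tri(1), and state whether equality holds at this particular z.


Coefficients: c_0 = 4, c_1 = 3, c_2 = -3, c_3 = -1. Radius r = 1.
Part (a). Triangle bound: M_tri(r) = Σ_k |c_k| r^k
  = |4|·1^0 + |3|·1^1 + |-3|·1^2 + |-1|·1^3
  = 4 + 3 + 3 + 1 = 11.
This bounds M(r) := max_{|z|=r} |p(z)| from above; equality holds iff all terms c_k z^k can be made to align in phase at a single z on |z|=r.
Part (b). At z = 1 (real, on the circle |z| = r):
  p(1) = (4)·1^0 + (3)·1^1 + (-3)·1^2 + (-1)·1^3 = 3.
  |p(1)| = 3.
Check: |p(1)| = 3 ≤ 11 = M_tri(1). ✓ Equality does not hold at z = 1 (the coefficients have mixed signs, so the terms do not all align in phase there).

M_tri(1) = 11; |p(1)| = 3; equality at z=1: no.


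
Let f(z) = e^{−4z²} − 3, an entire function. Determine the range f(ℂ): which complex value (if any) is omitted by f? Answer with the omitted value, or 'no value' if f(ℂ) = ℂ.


Little Picard bounds the complement of f(ℂ) to at most one point.
The exponent g(z) = −4z² is a nonconstant polynomial, hence surjective onto ℂ. So e^{g(z)} takes every value in {e^w : w ∈ ℂ} = ℂ ∖ {0}. Adding -3 shifts the range to ℂ ∖ {-3}. f omits exactly -3.

Omitted value: -3.


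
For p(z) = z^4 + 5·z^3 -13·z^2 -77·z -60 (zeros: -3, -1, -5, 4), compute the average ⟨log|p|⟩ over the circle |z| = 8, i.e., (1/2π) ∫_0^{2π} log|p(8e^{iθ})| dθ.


Zeros: -5, -3, -1, 4; r = 8.
Inside |z| < r: -5, -3, -1, 4. Outside (|z| ≥ r): ∅.
p(0) = -60, so log|p(0)| = log(60) = 4.0943.
Apply Jensen: I(r) = log|p(0)| + Σ_k log(r/|z_k|), summed over zeros inside |z| < r.
  log(r/|z_k|) for z_k = -3: log(8/3) = 0.9808
  log(r/|z_k|) for z_k = -1: log(8/1) = 2.0794
  log(r/|z_k|) for z_k = -5: log(8/5) = 0.4700
  log(r/|z_k|) for z_k = 4: log(8/4) = 0.6931
Sum over inside zeros: 4.2234.
I(r) = log|p(0)| + (inside sum) = 4.0943 + 4.2234 = 8.3178.
Closed form (all zeros inside, monic): I(r) = n·log(r) = 4·log(8) = 8.3178. ✓

I(r) ≈ 8.3178.


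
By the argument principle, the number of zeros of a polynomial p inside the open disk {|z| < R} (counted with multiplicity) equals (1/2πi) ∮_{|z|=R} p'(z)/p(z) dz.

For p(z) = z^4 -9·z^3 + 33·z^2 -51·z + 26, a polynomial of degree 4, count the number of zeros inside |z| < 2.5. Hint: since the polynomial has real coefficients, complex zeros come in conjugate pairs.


The zeros of p are: 2, 1, (3 + 2i), (3 - 2i).
Their magnitudes are: 2, 1, 3.606, 3.606.
Zeros with |z| < R = 2.5: 2, 1.
Count = 2.
By the argument principle, (1/2πi) ∮_{|z|=R} p'(z)/p(z) dz equals exactly this count.

Number of zeros inside |z| < 2.5: 2.


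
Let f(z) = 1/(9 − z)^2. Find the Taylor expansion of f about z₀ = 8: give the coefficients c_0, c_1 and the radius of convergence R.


Let w = z − z₀, so z = z₀ + w.
Then 9 − z = 9 − (z₀ + w) = (9 − z₀) − w = 1 − w.
f(z) = 1/(1 − w)^2 = (1/(1)^2) · (1 − w/(1))^{−2}.
By the binomial series (1−u)^{−2} = Σ_{n≥0} C(n+1, 1) u^n for |u|<1, with u = w/(1):
  c_n = C(n+1, 1) / (1)^(n+2).
  c_0 = 1/(1)^2 = 1.
  c_1 = 2/(1)^3 = 2.
The series is valid for |w/d| < 1, i.e. |z − z₀| < |d|.
Radius of convergence: R = |9 − z₀| = |1| = 1 (distance from z₀ to the singularity z = 9).

c_0 = 1, c_1 = 2; R = 1.


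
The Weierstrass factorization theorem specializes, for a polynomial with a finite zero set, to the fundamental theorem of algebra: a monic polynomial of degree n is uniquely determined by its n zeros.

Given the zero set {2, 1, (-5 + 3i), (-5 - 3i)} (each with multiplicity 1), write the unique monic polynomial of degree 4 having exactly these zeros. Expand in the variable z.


The polynomial is p(z) = ∏_{α ∈ S} (z − α), where S = {2, 1, (-5 + 3i), (-5 - 3i)}.
Expanding the product yields: p(z) = z^4 + 7·z^3 + 6·z^2 -82·z + 68.
Note conjugate pairs combine to real quadratics: (z − (-5+3i))(z − (-5−3i)) = z² + 10z + 34.
The resulting polynomial has degree 4 and real coefficients as required.

p(z) = z^4 + 7·z^3 + 6·z^2 -82·z + 68.


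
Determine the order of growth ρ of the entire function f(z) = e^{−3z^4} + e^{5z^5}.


Each summand is entire of order 4 and 5 respectively (as in the single-exponential case). The order of a sum is at most the max of the orders, so ρ ≤ 5. For the lower bound: on |z|=r choose arg z so that 5z^5 is real positive; then |e^{5z^5}| = e^{5r^5} while |e^{-3z^4}| ≤ e^{3r^4} = o(e^{5r^5}). So |f| ≥ e^{5r^5}(1 − o(1)) and ρ ≥ 5. Hence ρ = max(4, 5) = 5.
Therefore ρ = 5.

Order ρ = 5.


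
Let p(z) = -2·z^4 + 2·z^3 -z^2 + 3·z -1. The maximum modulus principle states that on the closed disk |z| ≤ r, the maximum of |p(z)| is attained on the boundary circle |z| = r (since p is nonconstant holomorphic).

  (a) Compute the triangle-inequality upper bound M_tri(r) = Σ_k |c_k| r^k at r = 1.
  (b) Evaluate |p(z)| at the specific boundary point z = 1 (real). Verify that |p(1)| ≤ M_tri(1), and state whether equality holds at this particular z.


Coefficients: c_0 = -1, c_1 = 3, c_2 = -1, c_3 = 2, c_4 = -2. Radius r = 1.
Part (a). Triangle bound: M_tri(r) = Σ_k |c_k| r^k
  = |-1|·1^0 + |3|·1^1 + |-1|·1^2 + |2|·1^3 + |-2|·1^4
  = 1 + 3 + 1 + 2 + 2 = 9.
This bounds M(r) := max_{|z|=r} |p(z)| from above; equality holds iff all terms c_k z^k can be made to align in phase at a single z on |z|=r.
Part (b). At z = 1 (real, on the circle |z| = r):
  p(1) = (-1)·1^0 + (3)·1^1 + (-1)·1^2 + (2)·1^3 + (-2)·1^4 = 1.
  |p(1)| = 1.
Check: |p(1)| = 1 ≤ 9 = M_tri(1). ✓ Equality does not hold at z = 1 (the coefficients have mixed signs, so the terms do not all align in phase there).

M_tri(1) = 9; |p(1)| = 1; equality at z=1: no.


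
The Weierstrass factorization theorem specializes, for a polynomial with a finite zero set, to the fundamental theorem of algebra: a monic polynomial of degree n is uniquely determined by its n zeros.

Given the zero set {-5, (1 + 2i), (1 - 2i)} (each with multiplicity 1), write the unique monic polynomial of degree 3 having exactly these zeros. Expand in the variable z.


The polynomial is p(z) = ∏_{α ∈ S} (z − α), where S = {-5, (1 + 2i), (1 - 2i)}.
Expanding the product yields: p(z) = z^3 + 3·z^2 -5·z + 25.
Note conjugate pairs combine to real quadratics: (z − (1+2i))(z − (1−2i)) = z² − 2z + 5.
The resulting polynomial has degree 3 and real coefficients as required.

p(z) = z^3 + 3·z^2 -5·z + 25.


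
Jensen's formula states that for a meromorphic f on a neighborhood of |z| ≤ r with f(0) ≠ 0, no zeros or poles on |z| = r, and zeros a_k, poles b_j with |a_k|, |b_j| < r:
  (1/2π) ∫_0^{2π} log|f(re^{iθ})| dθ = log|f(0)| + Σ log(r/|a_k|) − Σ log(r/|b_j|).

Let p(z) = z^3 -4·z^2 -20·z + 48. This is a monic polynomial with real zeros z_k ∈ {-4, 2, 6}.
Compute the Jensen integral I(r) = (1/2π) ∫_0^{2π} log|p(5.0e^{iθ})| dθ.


Zeros: -4, 2, 6; r = 5.0.
Inside |z| < r: -4, 2. Outside (|z| ≥ r): 6.
p(0) = 48, so log|p(0)| = log(48) = 3.8712.
Apply Jensen: I(r) = log|p(0)| + Σ_k log(r/|z_k|), summed over zeros inside |z| < r.
  log(r/|z_k|) for z_k = -4: log(5.0/4) = 0.2231
  log(r/|z_k|) for z_k = 2: log(5.0/2) = 0.9163
  Outside zeros (6) contribute nothing to the Jensen sum.
Sum over inside zeros: 1.1394.
I(r) = log|p(0)| + (inside sum) = 3.8712 + 1.1394 = 5.0106.
Note: since some zeros are outside |z| ≤ r, the simplified n·log(r) form does NOT apply — only the inside zeros contribute.

I(r) ≈ 5.0106.


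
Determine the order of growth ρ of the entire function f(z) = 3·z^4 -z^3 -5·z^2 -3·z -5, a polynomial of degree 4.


|f(z)| ≤ Σ|c_k|·r^k = O(r^4) as r → ∞. Polynomial growth is O(e^{r^ε}) for every ε > 0 (since r^4/e^{r^ε} → 0), so ρ ≤ ε for all ε > 0, i.e. ρ = 0. Every nonconstant polynomial has order 0.
Therefore ρ = 0.

Order ρ = 0.


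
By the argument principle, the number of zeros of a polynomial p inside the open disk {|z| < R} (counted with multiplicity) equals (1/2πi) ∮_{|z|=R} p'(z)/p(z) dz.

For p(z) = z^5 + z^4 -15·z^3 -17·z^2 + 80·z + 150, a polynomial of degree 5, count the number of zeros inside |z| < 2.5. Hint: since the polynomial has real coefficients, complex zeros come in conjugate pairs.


The zeros of p are: (-2 + 1i), (-2 - 1i), -3, (3 + 1i), (3 - 1i).
Their magnitudes are: 2.236, 2.236, 3, 3.162, 3.162.
Zeros with |z| < R = 2.5: (-2 + 1i), (-2 - 1i).
Count = 2.
By the argument principle, (1/2πi) ∮_{|z|=R} p'(z)/p(z) dz equals exactly this count.

Number of zeros inside |z| < 2.5: 2.


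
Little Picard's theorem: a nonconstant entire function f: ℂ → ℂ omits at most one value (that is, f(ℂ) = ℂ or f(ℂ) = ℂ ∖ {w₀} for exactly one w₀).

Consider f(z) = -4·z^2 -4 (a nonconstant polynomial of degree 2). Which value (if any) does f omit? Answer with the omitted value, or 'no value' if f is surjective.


Little Picard bounds the complement of f(ℂ) to at most one point.
For every w ∈ ℂ, the equation p(z) − w = 0 is a nonconstant polynomial in z and hence has at least one root by the fundamental theorem of algebra. So p is surjective onto ℂ, omitting no value.

Omitted value: no value.


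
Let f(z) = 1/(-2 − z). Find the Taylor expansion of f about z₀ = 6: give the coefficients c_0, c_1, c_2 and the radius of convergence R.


Let w = z − z₀, so z = z₀ + w.
Then -2 − z = -2 − (z₀ + w) = (-2 − z₀) − w = -8 − w.
f(z) = 1/(-8 − w) = (1/(-8)) · 1/(1 − w/(-8)) = Σ_{n≥0} w^n / (-8)^(n+1).
So c_n = 1/(-8)^(n+1):
  c_0 = 1/(-8)^1 = -1/8.
  c_1 = 1/(-8)^2 = 1/64.
  c_2 = 1/(-8)^3 = -1/512.
The series is valid for |w/d| < 1, i.e. |z − z₀| < |d|.
Radius of convergence: R = |-2 − z₀| = |-8| = 8 (distance from z₀ to the singularity z = -2).

c_0 = -1/8, c_1 = 1/64, c_2 = -1/512; R = 8.


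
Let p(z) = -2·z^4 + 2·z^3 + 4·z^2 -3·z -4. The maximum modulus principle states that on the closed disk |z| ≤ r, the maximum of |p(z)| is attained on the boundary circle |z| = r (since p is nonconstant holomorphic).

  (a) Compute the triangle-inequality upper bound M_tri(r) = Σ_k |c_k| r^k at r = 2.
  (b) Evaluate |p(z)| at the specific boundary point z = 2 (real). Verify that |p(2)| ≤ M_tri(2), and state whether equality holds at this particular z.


Coefficients: c_0 = -4, c_1 = -3, c_2 = 4, c_3 = 2, c_4 = -2. Radius r = 2.
Part (a). Triangle bound: M_tri(r) = Σ_k |c_k| r^k
  = |-4|·2^0 + |-3|·2^1 + |4|·2^2 + |2|·2^3 + |-2|·2^4
  = 4 + 6 + 16 + 16 + 32 = 74.
This bounds M(r) := max_{|z|=r} |p(z)| from above; equality holds iff all terms c_k z^k can be made to align in phase at a single z on |z|=r.
Part (b). At z = 2 (real, on the circle |z| = r):
  p(2) = (-4)·2^0 + (-3)·2^1 + (4)·2^2 + (2)·2^3 + (-2)·2^4 = -10.
  |p(2)| = 10.
Check: |p(2)| = 10 ≤ 74 = M_tri(2). ✓ Equality does not hold at z = 2 (the coefficients have mixed signs, so the terms do not all align in phase there).

M_tri(2) = 74; |p(2)| = 10; equality at z=2: no.


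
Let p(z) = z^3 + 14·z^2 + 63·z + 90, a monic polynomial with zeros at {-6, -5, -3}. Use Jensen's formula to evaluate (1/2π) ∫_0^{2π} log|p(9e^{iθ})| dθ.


Zeros: -6, -5, -3; r = 9.
Inside |z| < r: -6, -5, -3. Outside (|z| ≥ r): ∅.
p(0) = 90, so log|p(0)| = log(90) = 4.4998.
Apply Jensen: I(r) = log|p(0)| + Σ_k log(r/|z_k|), summed over zeros inside |z| < r.
  log(r/|z_k|) for z_k = -6: log(9/6) = 0.4055
  log(r/|z_k|) for z_k = -5: log(9/5) = 0.5878
  log(r/|z_k|) for z_k = -3: log(9/3) = 1.0986
Sum over inside zeros: 2.0919.
I(r) = log|p(0)| + (inside sum) = 4.4998 + 2.0919 = 6.5917.
Closed form (all zeros inside, monic): I(r) = n·log(r) = 3·log(9) = 6.5917. ✓

I(r) ≈ 6.5917.


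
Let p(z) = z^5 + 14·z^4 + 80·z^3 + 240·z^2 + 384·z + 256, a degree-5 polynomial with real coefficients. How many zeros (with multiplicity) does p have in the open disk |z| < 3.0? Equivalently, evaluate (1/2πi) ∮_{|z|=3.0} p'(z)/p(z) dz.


The zeros of p are: -4, -4, -2, (-2 + 2i), (-2 - 2i).
Their magnitudes are: 4, 4, 2, 2.828, 2.828.
Zeros with |z| < R = 3.0: -2, (-2 + 2i), (-2 - 2i).
Count = 3.
By the argument principle, (1/2πi) ∮_{|z|=R} p'(z)/p(z) dz equals exactly this count.

Number of zeros inside |z| < 3.0: 3.


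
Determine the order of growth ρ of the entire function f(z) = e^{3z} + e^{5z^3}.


Each summand is entire of order 1 and 3 respectively (as in the single-exponential case). The order of a sum is at most the max of the orders, so ρ ≤ 3. For the lower bound: on |z|=r choose arg z so that 5z^3 is real positive; then |e^{5z^3}| = e^{5r^3} while |e^{3z}| ≤ e^{3r^1} = o(e^{5r^3}). So |f| ≥ e^{5r^3}(1 − o(1)) and ρ ≥ 3. Hence ρ = max(1, 3) = 3.
Therefore ρ = 3.

Order ρ = 3.


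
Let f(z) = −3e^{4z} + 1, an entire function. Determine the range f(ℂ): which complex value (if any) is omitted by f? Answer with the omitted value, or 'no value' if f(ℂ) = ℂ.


Little Picard bounds the complement of f(ℂ) to at most one point.
e^{4z} is never zero on ℂ, so -3·e^{4z} takes every value in ℂ ∖ {0}. Adding 1 shifts the range to ℂ ∖ {1}. Thus f omits exactly the value 1.

Omitted value: 1.


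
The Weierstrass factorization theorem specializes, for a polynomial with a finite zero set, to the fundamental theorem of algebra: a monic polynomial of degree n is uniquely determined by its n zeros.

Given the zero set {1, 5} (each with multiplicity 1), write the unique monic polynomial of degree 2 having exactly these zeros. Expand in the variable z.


The polynomial is p(z) = ∏_{α ∈ S} (z − α), where S = {1, 5}.
Expanding the product yields: p(z) = z^2 -6·z + 5.
The resulting polynomial has degree 2 and real coefficients as required.

p(z) = z^2 -6·z + 5.


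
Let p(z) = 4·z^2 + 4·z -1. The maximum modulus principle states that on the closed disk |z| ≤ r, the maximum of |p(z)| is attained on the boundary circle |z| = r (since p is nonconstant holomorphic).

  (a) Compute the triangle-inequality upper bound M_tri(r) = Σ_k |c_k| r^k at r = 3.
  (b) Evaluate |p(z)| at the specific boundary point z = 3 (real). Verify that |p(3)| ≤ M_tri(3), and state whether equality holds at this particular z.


Coefficients: c_0 = -1, c_1 = 4, c_2 = 4. Radius r = 3.
Part (a). Triangle bound: M_tri(r) = Σ_k |c_k| r^k
  = |-1|·3^0 + |4|·3^1 + |4|·3^2
  = 1 + 12 + 36 = 49.
This bounds M(r) := max_{|z|=r} |p(z)| from above; equality holds iff all terms c_k z^k can be made to align in phase at a single z on |z|=r.
Part (b). At z = 3 (real, on the circle |z| = r):
  p(3) = (-1)·3^0 + (4)·3^1 + (4)·3^2 = 47.
  |p(3)| = 47.
Check: |p(3)| = 47 ≤ 49 = M_tri(3). ✓ Equality does not hold at z = 3 (the coefficients have mixed signs, so the terms do not all align in phase there).

M_tri(3) = 49; |p(3)| = 47; equality at z=3: no.


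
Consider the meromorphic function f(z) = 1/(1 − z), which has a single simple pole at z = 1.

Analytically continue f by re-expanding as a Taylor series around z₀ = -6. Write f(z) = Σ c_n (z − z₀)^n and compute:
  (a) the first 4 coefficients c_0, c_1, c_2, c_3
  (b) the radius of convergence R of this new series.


Let w = z − z₀, so z = z₀ + w.
Then 1 − z = 1 − (z₀ + w) = (1 − z₀) − w = 7 − w.
f(z) = 1/(7 − w) = (1/(7)) · 1/(1 − w/(7)) = Σ_{n≥0} w^n / (7)^(n+1).
So c_n = 1/(7)^(n+1):
  c_0 = 1/(7)^1 = 1/7.
  c_1 = 1/(7)^2 = 1/49.
  c_2 = 1/(7)^3 = 1/343.
  c_3 = 1/(7)^4 = 1/2401.
The series is valid for |w/d| < 1, i.e. |z − z₀| < |d|.
Radius of convergence: R = |1 − z₀| = |7| = 7 (distance from z₀ to the singularity z = 1).

c_0 = 1/7, c_1 = 1/49, c_2 = 1/343, c_3 = 1/2401; R = 7.


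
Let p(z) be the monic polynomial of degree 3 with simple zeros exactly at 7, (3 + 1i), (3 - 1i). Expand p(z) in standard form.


The polynomial is p(z) = ∏_{α ∈ S} (z − α), where S = {7, (3 + 1i), (3 - 1i)}.
Expanding the product yields: p(z) = z^3 -13·z^2 + 52·z -70.
Note conjugate pairs combine to real quadratics: (z − (3+1i))(z − (3−1i)) = z² − 6z + 10.
The resulting polynomial has degree 3 and real coefficients as required.

p(z) = z^3 -13·z^2 + 52·z -70.


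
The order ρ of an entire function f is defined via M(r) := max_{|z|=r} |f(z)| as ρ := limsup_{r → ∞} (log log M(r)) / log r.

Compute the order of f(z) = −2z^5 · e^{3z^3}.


M(r) = max_{|z|=r} |-2|·|z|^5·|e^{3z^3}| = 2·r^5 · e^{3r^3} (the factors attain their maxima compatibly on |z|=r). Then log M(r) = log 2 + 5·log r + 3r^3, dominated by the last term, so log log M(r) ~ 3·log r. The polynomial factor -2z^5 contributes only a log r term and does not affect the order. ρ = 3.
Therefore ρ = 3.

Order ρ = 3.


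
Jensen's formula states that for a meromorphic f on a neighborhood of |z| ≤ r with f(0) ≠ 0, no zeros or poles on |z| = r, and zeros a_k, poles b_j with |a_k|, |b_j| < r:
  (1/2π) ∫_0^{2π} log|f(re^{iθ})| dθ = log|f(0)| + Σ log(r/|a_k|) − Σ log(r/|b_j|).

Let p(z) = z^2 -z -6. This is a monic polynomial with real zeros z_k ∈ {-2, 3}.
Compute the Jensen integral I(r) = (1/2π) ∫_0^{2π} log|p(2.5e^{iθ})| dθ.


Zeros: -2, 3; r = 2.5.
Inside |z| < r: -2. Outside (|z| ≥ r): 3.
p(0) = -6, so log|p(0)| = log(6) = 1.7918.
Apply Jensen: I(r) = log|p(0)| + Σ_k log(r/|z_k|), summed over zeros inside |z| < r.
  log(r/|z_k|) for z_k = -2: log(2.5/2) = 0.2231
  Outside zeros (3) contribute nothing to the Jensen sum.
Sum over inside zeros: 0.2231.
I(r) = log|p(0)| + (inside sum) = 1.7918 + 0.2231 = 2.0149.
Note: since some zeros are outside |z| ≤ r, the simplified n·log(r) form does NOT apply — only the inside zeros contribute.

I(r) ≈ 2.0149.


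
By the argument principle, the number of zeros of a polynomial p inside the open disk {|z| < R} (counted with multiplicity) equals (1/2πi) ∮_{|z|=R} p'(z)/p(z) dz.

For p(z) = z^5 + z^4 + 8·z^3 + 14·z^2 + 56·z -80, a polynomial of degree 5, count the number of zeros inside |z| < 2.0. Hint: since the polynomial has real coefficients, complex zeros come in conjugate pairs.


The zeros of p are: (1 + 3i), (1 - 3i), (-2 + 2i), (-2 - 2i), 1.
Their magnitudes are: 3.162, 3.162, 2.828, 2.828, 1.
Zeros with |z| < R = 2.0: 1.
Count = 1.
By the argument principle, (1/2πi) ∮_{|z|=R} p'(z)/p(z) dz equals exactly this count.

Number of zeros inside |z| < 2.0: 1.


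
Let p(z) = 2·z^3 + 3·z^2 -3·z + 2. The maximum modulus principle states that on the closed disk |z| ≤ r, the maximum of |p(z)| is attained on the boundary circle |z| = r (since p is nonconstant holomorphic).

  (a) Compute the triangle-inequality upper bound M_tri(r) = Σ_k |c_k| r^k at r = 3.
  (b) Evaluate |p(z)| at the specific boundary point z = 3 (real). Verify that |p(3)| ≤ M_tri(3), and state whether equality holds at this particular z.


Coefficients: c_0 = 2, c_1 = -3, c_2 = 3, c_3 = 2. Radius r = 3.
Part (a). Triangle bound: M_tri(r) = Σ_k |c_k| r^k
  = |2|·3^0 + |-3|·3^1 + |3|·3^2 + |2|·3^3
  = 2 + 9 + 27 + 54 = 92.
This bounds M(r) := max_{|z|=r} |p(z)| from above; equality holds iff all terms c_k z^k can be made to align in phase at a single z on |z|=r.
Part (b). At z = 3 (real, on the circle |z| = r):
  p(3) = (2)·3^0 + (-3)·3^1 + (3)·3^2 + (2)·3^3 = 74.
  |p(3)| = 74.
Check: |p(3)| = 74 ≤ 92 = M_tri(3). ✓ Equality does not hold at z = 3 (the coefficients have mixed signs, so the terms do not all align in phase there).

M_tri(3) = 92; |p(3)| = 74; equality at z=3: no.


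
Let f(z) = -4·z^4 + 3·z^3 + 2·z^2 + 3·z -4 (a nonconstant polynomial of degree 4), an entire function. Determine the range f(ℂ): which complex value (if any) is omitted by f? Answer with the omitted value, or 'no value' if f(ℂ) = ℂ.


Little Picard bounds the complement of f(ℂ) to at most one point.
For every w ∈ ℂ, the equation p(z) − w = 0 is a nonconstant polynomial in z and hence has at least one root by the fundamental theorem of algebra. So p is surjective onto ℂ, omitting no value.

Omitted value: no value.


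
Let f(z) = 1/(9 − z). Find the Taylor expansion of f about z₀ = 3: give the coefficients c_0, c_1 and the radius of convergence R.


Let w = z − z₀, so z = z₀ + w.
Then 9 − z = 9 − (z₀ + w) = (9 − z₀) − w = 6 − w.
f(z) = 1/(6 − w) = (1/(6)) · 1/(1 − w/(6)) = Σ_{n≥0} w^n / (6)^(n+1).
So c_n = 1/(6)^(n+1):
  c_0 = 1/(6)^1 = 1/6.
  c_1 = 1/(6)^2 = 1/36.
The series is valid for |w/d| < 1, i.e. |z − z₀| < |d|.
Radius of convergence: R = |9 − z₀| = |6| = 6 (distance from z₀ to the singularity z = 9).

c_0 = 1/6, c_1 = 1/36; R = 6.


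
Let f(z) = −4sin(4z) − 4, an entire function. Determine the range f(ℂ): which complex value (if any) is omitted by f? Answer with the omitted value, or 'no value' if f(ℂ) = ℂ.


Little Picard bounds the complement of f(ℂ) to at most one point.
sin is entire and surjective onto ℂ: for every w ∈ ℂ, sin(ζ) = w has a solution ζ ∈ ℂ (e.g., via the complex inverse arcsin). With ζ = 4z this gives z = ζ/(4). Then -4·sin(4z) takes every value in -4·ℂ = ℂ, and adding -4 is a bijection of ℂ. So f is surjective and omits no value. (Note: only on the real line is sin bounded by [−1, 1].)

Omitted value: no value.


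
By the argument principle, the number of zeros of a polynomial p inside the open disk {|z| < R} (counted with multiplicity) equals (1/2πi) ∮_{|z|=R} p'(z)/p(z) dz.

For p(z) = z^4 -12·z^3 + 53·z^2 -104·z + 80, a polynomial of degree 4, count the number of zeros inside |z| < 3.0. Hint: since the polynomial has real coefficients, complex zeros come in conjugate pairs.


The zeros of p are: 4, 4, (2 + 1i), (2 - 1i).
Their magnitudes are: 4, 4, 2.236, 2.236.
Zeros with |z| < R = 3.0: (2 + 1i), (2 - 1i).
Count = 2.
By the argument principle, (1/2πi) ∮_{|z|=R} p'(z)/p(z) dz equals exactly this count.

Number of zeros inside |z| < 3.0: 2.


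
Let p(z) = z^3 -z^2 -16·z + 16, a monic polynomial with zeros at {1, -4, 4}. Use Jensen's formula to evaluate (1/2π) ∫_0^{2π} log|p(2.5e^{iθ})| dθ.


Zeros: -4, 1, 4; r = 2.5.
Inside |z| < r: 1. Outside (|z| ≥ r): -4, 4.
p(0) = 16, so log|p(0)| = log(16) = 2.7726.
Apply Jensen: I(r) = log|p(0)| + Σ_k log(r/|z_k|), summed over zeros inside |z| < r.
  log(r/|z_k|) for z_k = 1: log(2.5/1) = 0.9163
  Outside zeros (-4, 4) contribute nothing to the Jensen sum.
Sum over inside zeros: 0.9163.
I(r) = log|p(0)| + (inside sum) = 2.7726 + 0.9163 = 3.6889.
Note: since some zeros are outside |z| ≤ r, the simplified n·log(r) form does NOT apply — only the inside zeros contribute.

I(r) ≈ 3.6889.


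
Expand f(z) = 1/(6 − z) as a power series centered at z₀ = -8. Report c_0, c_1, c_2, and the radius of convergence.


Let w = z − z₀, so z = z₀ + w.
Then 6 − z = 6 − (z₀ + w) = (6 − z₀) − w = 14 − w.
f(z) = 1/(14 − w) = (1/(14)) · 1/(1 − w/(14)) = Σ_{n≥0} w^n / (14)^(n+1).
So c_n = 1/(14)^(n+1):
  c_0 = 1/(14)^1 = 1/14.
  c_1 = 1/(14)^2 = 1/196.
  c_2 = 1/(14)^3 = 1/2744.
The series is valid for |w/d| < 1, i.e. |z − z₀| < |d|.
Radius of convergence: R = |6 − z₀| = |14| = 14 (distance from z₀ to the singularity z = 6).

c_0 = 1/14, c_1 = 1/196, c_2 = 1/2744; R = 14.


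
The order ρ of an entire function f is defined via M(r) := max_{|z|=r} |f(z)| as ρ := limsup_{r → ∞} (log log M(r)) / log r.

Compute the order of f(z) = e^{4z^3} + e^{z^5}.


Each summand is entire of order 3 and 5 respectively (as in the single-exponential case). The order of a sum is at most the max of the orders, so ρ ≤ 5. For the lower bound: on |z|=r choose arg z so that 1z^5 is real positive; then |e^{1z^5}| = e^{1r^5} while |e^{4z^3}| ≤ e^{4r^3} = o(e^{1r^5}). So |f| ≥ e^{1r^5}(1 − o(1)) and ρ ≥ 5. Hence ρ = max(3, 5) = 5.
Therefore ρ = 5.

Order ρ = 5.


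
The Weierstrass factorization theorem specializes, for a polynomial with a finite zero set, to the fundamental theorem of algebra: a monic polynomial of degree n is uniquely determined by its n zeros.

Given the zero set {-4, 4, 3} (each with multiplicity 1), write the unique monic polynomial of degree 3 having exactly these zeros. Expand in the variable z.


The polynomial is p(z) = ∏_{α ∈ S} (z − α), where S = {-4, 4, 3}.
Expanding the product yields: p(z) = z^3 -3·z^2 -16·z + 48.
The resulting polynomial has degree 3 and real coefficients as required.

p(z) = z^3 -3·z^2 -16·z + 48.


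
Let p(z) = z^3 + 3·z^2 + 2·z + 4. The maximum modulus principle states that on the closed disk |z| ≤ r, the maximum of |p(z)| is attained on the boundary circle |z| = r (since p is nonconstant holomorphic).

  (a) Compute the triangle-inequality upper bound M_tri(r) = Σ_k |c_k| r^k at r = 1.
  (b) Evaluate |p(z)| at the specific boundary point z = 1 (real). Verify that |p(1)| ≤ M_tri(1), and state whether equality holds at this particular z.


Coefficients: c_0 = 4, c_1 = 2, c_2 = 3, c_3 = 1. Radius r = 1.
Part (a). Triangle bound: M_tri(r) = Σ_k |c_k| r^k
  = |4|·1^0 + |2|·1^1 + |3|·1^2 + |1|·1^3
  = 4 + 2 + 3 + 1 = 10.
This bounds M(r) := max_{|z|=r} |p(z)| from above; equality holds iff all terms c_k z^k can be made to align in phase at a single z on |z|=r.
Part (b). At z = 1 (real, on the circle |z| = r):
  p(1) = (4)·1^0 + (2)·1^1 + (3)·1^2 + (1)·1^3 = 10.
  |p(1)| = 10.
Since all nonzero coefficients share the same sign, |p(1)| = 10 = M_tri(1); the triangle bound is attained at z = 1, so in fact M(r) = 10.

M_tri(1) = 10; |p(1)| = 10; equality at z=1: yes.


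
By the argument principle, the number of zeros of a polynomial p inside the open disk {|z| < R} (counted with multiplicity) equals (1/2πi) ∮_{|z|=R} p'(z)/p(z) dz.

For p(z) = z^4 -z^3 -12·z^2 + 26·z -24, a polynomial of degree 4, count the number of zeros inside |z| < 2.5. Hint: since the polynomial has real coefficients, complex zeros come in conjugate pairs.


The zeros of p are: 3, (1 + 1i), (1 - 1i), -4.
Their magnitudes are: 3, 1.414, 1.414, 4.
Zeros with |z| < R = 2.5: (1 + 1i), (1 - 1i).
Count = 2.
By the argument principle, (1/2πi) ∮_{|z|=R} p'(z)/p(z) dz equals exactly this count.

Number of zeros inside |z| < 2.5: 2.


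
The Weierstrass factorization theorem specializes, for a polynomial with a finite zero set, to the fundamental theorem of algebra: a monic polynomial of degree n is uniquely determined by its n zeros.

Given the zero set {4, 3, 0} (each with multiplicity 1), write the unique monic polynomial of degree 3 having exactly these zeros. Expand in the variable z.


The polynomial is p(z) = ∏_{α ∈ S} (z − α), where S = {4, 3, 0}.
Expanding the product yields: p(z) = z^3 -7·z^2 + 12·z.
The resulting polynomial has degree 3 and real coefficients as required.

p(z) = z^3 -7·z^2 + 12·z.


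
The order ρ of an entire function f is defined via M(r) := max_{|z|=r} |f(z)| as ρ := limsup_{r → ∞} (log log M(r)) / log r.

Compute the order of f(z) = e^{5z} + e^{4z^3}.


Each summand is entire of order 1 and 3 respectively (as in the single-exponential case). The order of a sum is at most the max of the orders, so ρ ≤ 3. For the lower bound: on |z|=r choose arg z so that 4z^3 is real positive; then |e^{4z^3}| = e^{4r^3} while |e^{5z}| ≤ e^{5r^1} = o(e^{4r^3}). So |f| ≥ e^{4r^3}(1 − o(1)) and ρ ≥ 3. Hence ρ = max(1, 3) = 3.
Therefore ρ = 3.

Order ρ = 3.


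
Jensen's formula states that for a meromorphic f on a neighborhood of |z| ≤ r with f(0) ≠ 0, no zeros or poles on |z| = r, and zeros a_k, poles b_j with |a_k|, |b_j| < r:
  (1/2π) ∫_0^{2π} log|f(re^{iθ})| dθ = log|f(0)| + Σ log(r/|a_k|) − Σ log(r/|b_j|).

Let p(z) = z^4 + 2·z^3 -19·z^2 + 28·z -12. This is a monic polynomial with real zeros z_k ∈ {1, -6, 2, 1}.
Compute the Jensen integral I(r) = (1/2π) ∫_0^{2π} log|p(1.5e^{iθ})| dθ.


Zeros: -6, 1, 1, 2; r = 1.5.
Inside |z| < r: 1, 1. Outside (|z| ≥ r): -6, 2.
p(0) = -12, so log|p(0)| = log(12) = 2.4849.
Apply Jensen: I(r) = log|p(0)| + Σ_k log(r/|z_k|), summed over zeros inside |z| < r.
  log(r/|z_k|) for z_k = 1: log(1.5/1) = 0.4055
  log(r/|z_k|) for z_k = 1: log(1.5/1) = 0.4055
  Outside zeros (-6, 2) contribute nothing to the Jensen sum.
Sum over inside zeros: 0.8109.
I(r) = log|p(0)| + (inside sum) = 2.4849 + 0.8109 = 3.2958.
Note: since some zeros are outside |z| ≤ r, the simplified n·log(r) form does NOT apply — only the inside zeros contribute.

I(r) ≈ 3.2958.


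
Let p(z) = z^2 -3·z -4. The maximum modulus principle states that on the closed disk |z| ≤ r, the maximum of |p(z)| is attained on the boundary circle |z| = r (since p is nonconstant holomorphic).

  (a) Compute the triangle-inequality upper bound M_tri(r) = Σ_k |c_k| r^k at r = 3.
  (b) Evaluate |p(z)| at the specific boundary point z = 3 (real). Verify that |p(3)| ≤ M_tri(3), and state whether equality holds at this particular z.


Coefficients: c_0 = -4, c_1 = -3, c_2 = 1. Radius r = 3.
Part (a). Triangle bound: M_tri(r) = Σ_k |c_k| r^k
  = |-4|·3^0 + |-3|·3^1 + |1|·3^2
  = 4 + 9 + 9 = 22.
This bounds M(r) := max_{|z|=r} |p(z)| from above; equality holds iff all terms c_k z^k can be made to align in phase at a single z on |z|=r.
Part (b). At z = 3 (real, on the circle |z| = r):
  p(3) = (-4)·3^0 + (-3)·3^1 + (1)·3^2 = -4.
  |p(3)| = 4.
Check: |p(3)| = 4 ≤ 22 = M_tri(3). ✓ Equality does not hold at z = 3 (the coefficients have mixed signs, so the terms do not all align in phase there).

M_tri(3) = 22; |p(3)| = 4; equality at z=3: no.


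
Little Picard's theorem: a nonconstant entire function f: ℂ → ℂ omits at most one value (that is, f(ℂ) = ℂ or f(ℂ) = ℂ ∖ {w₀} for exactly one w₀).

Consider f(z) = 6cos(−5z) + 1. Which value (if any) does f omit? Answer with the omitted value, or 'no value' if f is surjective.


Little Picard bounds the complement of f(ℂ) to at most one point.
cos is entire and surjective onto ℂ: for every w ∈ ℂ, cos(ζ) = w has a solution ζ ∈ ℂ (e.g., via the complex inverse arccos). With ζ = −5z this gives z = ζ/(-5). Then 6·cos(−5z) takes every value in 6·ℂ = ℂ, and adding 1 is a bijection of ℂ. So f is surjective and omits no value. (Note: only on the real line is cos bounded by [−1, 1].)

Omitted value: no value.


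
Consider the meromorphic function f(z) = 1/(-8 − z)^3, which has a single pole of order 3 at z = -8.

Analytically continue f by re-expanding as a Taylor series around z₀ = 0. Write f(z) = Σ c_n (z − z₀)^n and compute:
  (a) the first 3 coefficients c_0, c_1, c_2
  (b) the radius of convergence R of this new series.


Let w = z − z₀, so z = z₀ + w.
Then -8 − z = -8 − (z₀ + w) = (-8 − z₀) − w = -8 − w.
f(z) = 1/(-8 − w)^3 = (1/(-8)^3) · (1 − w/(-8))^{−3}.
By the binomial series (1−u)^{−3} = Σ_{n≥0} C(n+2, 2) u^n for |u|<1, with u = w/(-8):
  c_n = C(n+2, 2) / (-8)^(n+3).
  c_0 = 1/(-8)^3 = -1/512.
  c_1 = 3/(-8)^4 = 3/4096.
  c_2 = 6/(-8)^5 = -3/16384.
The series is valid for |w/d| < 1, i.e. |z − z₀| < |d|.
Radius of convergence: R = |-8 − z₀| = |-8| = 8 (distance from z₀ to the singularity z = -8).

c_0 = -1/512, c_1 = 3/4096, c_2 = -3/16384; R = 8.


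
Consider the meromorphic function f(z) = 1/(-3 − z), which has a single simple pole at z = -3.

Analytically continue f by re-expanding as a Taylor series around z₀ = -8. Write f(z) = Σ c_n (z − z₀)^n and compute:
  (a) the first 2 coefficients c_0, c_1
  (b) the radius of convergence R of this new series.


Let w = z − z₀, so z = z₀ + w.
Then -3 − z = -3 − (z₀ + w) = (-3 − z₀) − w = 5 − w.
f(z) = 1/(5 − w) = (1/(5)) · 1/(1 − w/(5)) = Σ_{n≥0} w^n / (5)^(n+1).
So c_n = 1/(5)^(n+1):
  c_0 = 1/(5)^1 = 1/5.
  c_1 = 1/(5)^2 = 1/25.
The series is valid for |w/d| < 1, i.e. |z − z₀| < |d|.
Radius of convergence: R = |-3 − z₀| = |5| = 5 (distance from z₀ to the singularity z = -3).

c_0 = 1/5, c_1 = 1/25; R = 5.
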